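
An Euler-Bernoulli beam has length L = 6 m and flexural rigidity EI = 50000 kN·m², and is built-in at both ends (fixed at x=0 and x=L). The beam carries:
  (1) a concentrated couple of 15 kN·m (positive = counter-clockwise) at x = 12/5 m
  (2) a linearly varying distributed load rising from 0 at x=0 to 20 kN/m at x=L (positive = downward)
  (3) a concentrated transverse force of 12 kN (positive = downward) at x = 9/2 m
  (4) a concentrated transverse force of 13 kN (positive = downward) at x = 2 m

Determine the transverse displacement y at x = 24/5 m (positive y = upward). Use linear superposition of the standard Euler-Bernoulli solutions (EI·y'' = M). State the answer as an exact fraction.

Load 1 — applied couple M₀=15 kN·m at a=12/5 m (b=L-a=18/5):
  y_1 = (R_Ax³/6 - M_Ax²/2 - M₀(x-a)²/2)/EI  [x>a] with R_A=18/5, M_A=9/5 = ((18/5)·(24/5)³/6 - (9/5)·(24/5)²/2 - 15·((24/5)-(12/5))²/2)/50000 = 189/3906250 m
Load 2 — triangular load w₀=20 kN/m (0→w₀ over full span):
  y_2 = -w₀x²(L-x)²(x+2L)/(120LEI) = -20·(24/5)²·(6-(24/5))²·((24/5)+2·6)/(120·6·50000) = -3024/9765625 m
Load 3 — point force P=12 kN at a=9/2 m (b=L-a=3/2):
  y_3 = -Pa²(L-x)²(3bL-(3b+a)(L-x))/(6L³EI)  [x>a] = -12·(9/2)²·(6-(24/5))²·(3·(3/2)·6-(3·(3/2)+(9/2))·(6-(24/5)))/(6·6³·50000) = -2187/25000000 m
Load 4 — point force P=13 kN at a=2 m (b=L-a=4):
  y_4 = -Pa²(L-x)²(3bL-(3b+a)(L-x))/(6L³EI)  [x>a] = -13·2²·(6-(24/5))²·(3·4·6-(3·4+2)·(6-(24/5)))/(6·6³·50000) = -299/4687500 m
Superposition: y = Σ y_i = -773513/1875000000 m ≈ -0.000413 m

y(24/5) = -773513/1875000000 m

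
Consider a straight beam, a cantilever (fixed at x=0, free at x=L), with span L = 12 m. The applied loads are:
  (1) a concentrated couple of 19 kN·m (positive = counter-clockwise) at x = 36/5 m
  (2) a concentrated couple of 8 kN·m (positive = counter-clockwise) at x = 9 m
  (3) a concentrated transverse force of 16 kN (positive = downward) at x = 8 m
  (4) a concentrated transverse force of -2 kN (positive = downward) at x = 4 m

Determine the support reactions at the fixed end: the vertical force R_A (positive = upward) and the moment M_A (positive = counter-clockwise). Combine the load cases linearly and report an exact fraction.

R_A = 14 kN, M_A = 93 kN·m

Load 1 — applied couple M₀=19 kN·m at a=36/5 m (b=L-a=24/5):
  R_A = 0 kN
  M_A = -M₀ = -19 kN·m
Load 2 — applied couple M₀=8 kN·m at a=9 m (b=L-a=3):
  R_A = 0 kN
  M_A = -M₀ = -8 kN·m
Load 3 — point force P=16 kN at a=8 m (b=L-a=4):
  R_A = P = 16 kN
  M_A = Pa = 16·8 = 128 kN·m
Load 4 — point force P=-2 kN at a=4 m (b=L-a=8):
  R_A = P = (-2) = -2 kN
  M_A = Pa = (-2)·4 = -8 kN·m
Superposition: R_A = 14 kN, M_A = 93 kN·m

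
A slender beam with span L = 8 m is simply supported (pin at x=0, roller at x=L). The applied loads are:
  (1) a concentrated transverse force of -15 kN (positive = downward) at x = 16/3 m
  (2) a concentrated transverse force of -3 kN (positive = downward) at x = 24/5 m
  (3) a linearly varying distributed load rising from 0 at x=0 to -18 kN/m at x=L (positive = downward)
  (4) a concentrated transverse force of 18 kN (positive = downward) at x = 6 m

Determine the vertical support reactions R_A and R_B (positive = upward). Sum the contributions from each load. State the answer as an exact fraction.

Load 1 — point force P=-15 kN at a=16/3 m (b=L-a=8/3):
  R_A = Pb/L = (-15)·(8/3)/8 = -5 kN
  R_B = Pa/L = (-15)·(16/3)/8 = -10 kN
Load 2 — point force P=-3 kN at a=24/5 m (b=L-a=16/5):
  R_A = Pb/L = (-3)·(16/5)/8 = -6/5 kN
  R_B = Pa/L = (-3)·(24/5)/8 = -9/5 kN
Load 3 — triangular load w₀=-18 kN/m (0→w₀ over full span):
  R_A = w₀L/6 = (-18)·8/6 = -24 kN
  R_B = w₀L/3 = (-18)·8/3 = -48 kN
Load 4 — point force P=18 kN at a=6 m (b=L-a=2):
  R_A = Pb/L = 18·2/8 = 9/2 kN
  R_B = Pa/L = 18·6/8 = 27/2 kN
Superposition: R_A = -257/10 kN, R_B = -463/10 kN

R_A = -257/10 kN, R_B = -463/10 kN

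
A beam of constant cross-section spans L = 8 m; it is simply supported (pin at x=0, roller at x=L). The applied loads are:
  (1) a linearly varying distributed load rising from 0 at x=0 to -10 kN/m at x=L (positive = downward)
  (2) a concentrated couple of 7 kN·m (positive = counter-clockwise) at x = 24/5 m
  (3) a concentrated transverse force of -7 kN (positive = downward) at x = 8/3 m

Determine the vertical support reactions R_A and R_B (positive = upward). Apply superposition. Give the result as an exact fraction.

Load 1 — triangular load w₀=-10 kN/m (0→w₀ over full span):
  R_A = w₀L/6 = (-10)·8/6 = -40/3 kN
  R_B = w₀L/3 = (-10)·8/3 = -80/3 kN
Load 2 — applied couple M₀=7 kN·m at a=24/5 m (b=L-a=16/5):
  R_A = M₀/L = 7/8 kN
  R_B = -M₀/L = -7/8 kN
Load 3 — point force P=-7 kN at a=8/3 m (b=L-a=16/3):
  R_A = Pb/L = (-7)·(16/3)/8 = -14/3 kN
  R_B = Pa/L = (-7)·(8/3)/8 = -7/3 kN
Superposition: R_A = -137/8 kN, R_B = -239/8 kN

R_A = -137/8 kN, R_B = -239/8 kN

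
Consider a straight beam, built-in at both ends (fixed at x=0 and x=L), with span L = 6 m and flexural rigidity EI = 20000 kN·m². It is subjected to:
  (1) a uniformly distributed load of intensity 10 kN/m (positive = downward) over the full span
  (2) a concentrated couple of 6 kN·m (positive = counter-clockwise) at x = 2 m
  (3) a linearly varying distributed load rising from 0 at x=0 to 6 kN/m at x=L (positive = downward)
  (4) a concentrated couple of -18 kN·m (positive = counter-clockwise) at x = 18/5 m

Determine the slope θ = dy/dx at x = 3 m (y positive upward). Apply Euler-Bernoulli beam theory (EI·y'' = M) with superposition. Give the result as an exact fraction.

θ(3) = -567/4000000 rad

Load 1 — uniform load w=10 kN/m over full span:
  θ_1 = -wx(L-x)(L-2x)/(12EI) = -10·3·(6-3)·(6-2·3)/(12·20000) = 0 rad
Load 2 — applied couple M₀=6 kN·m at a=2 m (b=L-a=4):
  θ_2 = (R_Ax²/2 - M_Ax - M₀(x-a))/EI  [x>a] with R_A=4/3, M_A=0 = ((4/3)·3²/2 - 0·3 - 6·(3-2))/20000 = 0 rad
Load 3 — triangular load w₀=6 kN/m (0→w₀ over full span):
  θ_3 = -w₀(2x(L-x)(L-2x)(x+2L)+x²(L-x)²)/(120LEI) = -6·(2·3·(6-3)·(6-2·3)·(3+2·6)+3²·(6-3)²)/(120·6·20000) = -27/800000 rad
Load 4 — applied couple M₀=-18 kN·m at a=18/5 m (b=L-a=12/5):
  θ_4 = (R_Ax²/2 - M_Ax)/EI  [x≤a] with R_A=-108/25, M_A=-144/25 = ((-108/25)·3²/2 - (-144/25)·3)/20000 = -27/250000 rad
Superposition: θ = Σ θ_i = -567/4000000 rad ≈ -0.000142 rad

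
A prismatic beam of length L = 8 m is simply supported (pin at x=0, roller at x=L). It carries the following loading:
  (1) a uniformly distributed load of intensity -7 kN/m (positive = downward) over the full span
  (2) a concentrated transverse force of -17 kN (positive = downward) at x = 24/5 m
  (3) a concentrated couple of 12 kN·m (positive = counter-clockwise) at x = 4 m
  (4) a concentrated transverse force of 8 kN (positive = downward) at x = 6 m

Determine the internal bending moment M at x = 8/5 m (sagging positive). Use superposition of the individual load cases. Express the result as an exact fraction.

M(8/5) = -1028/25 kN·m

Load 1 — uniform load w=-7 kN/m over full span:
  M_1 = wx(L-x)/2 = (-7)·(8/5)·(8-(8/5))/2 = -896/25 kN·m
Load 2 — point force P=-17 kN at a=24/5 m (b=L-a=16/5):
  M_2 = Pbx/L  [x≤a] = (-17)·(16/5)·(8/5)/8 = -272/25 kN·m
Load 3 — applied couple M₀=12 kN·m at a=4 m (b=L-a=4):
  M_3 = M₀x/L  [x≤a] = 12·(8/5)/8 = 12/5 kN·m
Load 4 — point force P=8 kN at a=6 m (b=L-a=2):
  M_4 = Pbx/L  [x≤a] = 8·2·(8/5)/8 = 16/5 kN·m
Superposition: M = Σ M_i = -1028/25 kN·m ≈ -41.120000 kN·m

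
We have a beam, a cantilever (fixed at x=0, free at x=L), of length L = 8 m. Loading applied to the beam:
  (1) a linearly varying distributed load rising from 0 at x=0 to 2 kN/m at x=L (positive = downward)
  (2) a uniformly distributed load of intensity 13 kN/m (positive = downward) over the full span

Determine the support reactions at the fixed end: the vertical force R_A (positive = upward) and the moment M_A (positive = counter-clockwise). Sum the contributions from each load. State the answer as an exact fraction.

R_A = 112 kN, M_A = 1376/3 kN·m

Load 1 — triangular load w₀=2 kN/m (0→w₀ over full span):
  R_A = w₀L/2 = 2·8/2 = 8 kN
  M_A = w₀L²/3 = 2·8²/3 = 128/3 kN·m
Load 2 — uniform load w=13 kN/m over full span:
  R_A = wL = 13·8 = 104 kN
  M_A = wL²/2 = 13·8²/2 = 416 kN·m
Superposition: R_A = 112 kN, M_A = 1376/3 kN·m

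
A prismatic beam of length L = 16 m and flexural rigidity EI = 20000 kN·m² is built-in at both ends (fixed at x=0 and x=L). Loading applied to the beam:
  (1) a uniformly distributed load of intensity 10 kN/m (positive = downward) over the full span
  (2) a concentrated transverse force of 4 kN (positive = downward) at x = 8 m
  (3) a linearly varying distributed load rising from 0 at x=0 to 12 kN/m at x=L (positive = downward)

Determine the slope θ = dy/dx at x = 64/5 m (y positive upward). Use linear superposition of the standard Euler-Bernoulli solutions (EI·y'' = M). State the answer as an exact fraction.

θ(64/5) = 10796/390625 rad

Load 1 — uniform load w=10 kN/m over full span:
  θ_1 = -wx(L-x)(L-2x)/(12EI) = -10·(64/5)·(16-(64/5))·(16-2·(64/5))/(12·20000) = 256/15625 rad
Load 2 — point force P=4 kN at a=8 m (b=L-a=8):
  θ_2 = Pa²(L-x)(2bL-(3b+a)(L-x))/(2L³EI)  [x>a] = 4·8²·(16-(64/5))·(2·8·16-(3·8+8)·(16-(64/5)))/(2·16³·20000) = 12/15625 rad
Load 3 — triangular load w₀=12 kN/m (0→w₀ over full span):
  θ_3 = -w₀(2x(L-x)(L-2x)(x+2L)+x²(L-x)²)/(120LEI) = -12·(2·(64/5)·(16-(64/5))·(16-2·(64/5))·((64/5)+2·16)+(64/5)²·(16-(64/5))²)/(120·16·20000) = 4096/390625 rad
Superposition: θ = Σ θ_i = 10796/390625 rad ≈ 0.027638 rad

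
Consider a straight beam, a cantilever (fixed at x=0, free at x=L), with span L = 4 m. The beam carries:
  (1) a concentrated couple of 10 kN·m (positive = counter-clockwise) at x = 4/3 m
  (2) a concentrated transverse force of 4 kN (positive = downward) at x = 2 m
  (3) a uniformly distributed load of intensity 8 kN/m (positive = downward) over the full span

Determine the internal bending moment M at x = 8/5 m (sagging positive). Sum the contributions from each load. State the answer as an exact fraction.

Load 1 — applied couple M₀=10 kN·m at a=4/3 m (b=L-a=8/3):
  M_1 = 0  [x>a] = 0 kN·m
Load 2 — point force P=4 kN at a=2 m (b=L-a=2):
  M_2 = -P(a-x)  [x≤a] = -4·(2-(8/5)) = -8/5 kN·m
Load 3 — uniform load w=8 kN/m over full span:
  M_3 = -w(L-x)²/2 = -8·(4-(8/5))²/2 = -576/25 kN·m
Superposition: M = Σ M_i = -616/25 kN·m ≈ -24.640000 kN·m

M(8/5) = -616/25 kN·m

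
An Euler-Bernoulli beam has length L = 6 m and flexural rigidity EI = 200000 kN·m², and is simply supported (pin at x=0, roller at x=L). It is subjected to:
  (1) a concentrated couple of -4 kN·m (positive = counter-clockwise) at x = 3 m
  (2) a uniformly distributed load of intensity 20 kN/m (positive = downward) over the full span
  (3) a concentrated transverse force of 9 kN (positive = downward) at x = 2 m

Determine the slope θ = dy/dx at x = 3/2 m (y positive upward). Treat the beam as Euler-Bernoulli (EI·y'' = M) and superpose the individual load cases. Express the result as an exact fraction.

θ(3/2) = -547/800000 rad

Load 1 — applied couple M₀=-4 kN·m at a=3 m (b=L-a=3):
  θ_1 = (M₀x²/(2L)+C₁)/EI  [x≤a] with C₁=M₀(3b²-L²)/(6L)=1 = ((-4)·(3/2)²/(2·6)+1)/200000 = 1/800000 rad
Load 2 — uniform load w=20 kN/m over full span:
  θ_2 = -w(L³-6Lx²+4x³)/(24EI) = -20·(6³-6·6·(3/2)²+4·(3/2)³)/(24·200000) = -99/160000 rad
Load 3 — point force P=9 kN at a=2 m (b=L-a=4):
  θ_3 = -Pb(L²-b²-3x²)/(6LEI)  [x≤a] = -9·4·(6²-4²-3·(3/2)²)/(6·6·200000) = -53/800000 rad
Superposition: θ = Σ θ_i = -547/800000 rad ≈ -0.000684 rad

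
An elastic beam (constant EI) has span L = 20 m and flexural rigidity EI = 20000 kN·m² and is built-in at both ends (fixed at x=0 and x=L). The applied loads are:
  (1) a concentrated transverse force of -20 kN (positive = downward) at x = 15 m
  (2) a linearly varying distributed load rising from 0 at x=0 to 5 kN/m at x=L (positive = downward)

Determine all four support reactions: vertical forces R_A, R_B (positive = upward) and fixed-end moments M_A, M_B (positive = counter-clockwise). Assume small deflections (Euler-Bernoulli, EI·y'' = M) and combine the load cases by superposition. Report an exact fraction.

Load 1 — point force P=-20 kN at a=15 m (b=L-a=5):
  R_A = Pb²(3a+b)/L³ = (-20)·5²·(3·15+5)/20³ = -25/8 kN
  M_A = Pab²/L² = (-20)·15·5²/20² = -75/4 kN·m
  R_B = Pa²(a+3b)/L³ = (-20)·15²·(15+3·5)/20³ = -135/8 kN
  M_B = -Pa²b/L² = -(-20)·15²·5/20² = 225/4 kN·m
Load 2 — triangular load w₀=5 kN/m (0→w₀ over full span):
  R_A = 3w₀L/20 = 3·5·20/20 = 15 kN
  M_A = w₀L²/30 = 5·20²/30 = 200/3 kN·m
  R_B = 7w₀L/20 = 7·5·20/20 = 35 kN
  M_B = -w₀L²/20 = -5·20²/20 = -100 kN·m
Superposition: R_A = 95/8 kN, M_A = 575/12 kN·m, R_B = 145/8 kN, M_B = -175/4 kN·m

R_A = 95/8 kN, M_A = 575/12 kN·m, R_B = 145/8 kN, M_B = -175/4 kN·m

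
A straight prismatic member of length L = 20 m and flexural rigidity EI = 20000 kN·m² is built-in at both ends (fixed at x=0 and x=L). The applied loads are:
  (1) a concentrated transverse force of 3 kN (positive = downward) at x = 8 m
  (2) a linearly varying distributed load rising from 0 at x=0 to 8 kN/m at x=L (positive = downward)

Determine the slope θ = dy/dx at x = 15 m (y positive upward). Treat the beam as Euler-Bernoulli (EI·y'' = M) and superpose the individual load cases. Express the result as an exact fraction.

Load 1 — point force P=3 kN at a=8 m (b=L-a=12):
  θ_1 = Pa²(L-x)(2bL-(3b+a)(L-x))/(2L³EI)  [x>a] = 3·8²·(20-15)·(2·12·20-(3·12+8)·(20-15))/(2·20³·20000) = 39/50000 rad
Load 2 — triangular load w₀=8 kN/m (0→w₀ over full span):
  θ_2 = -w₀(2x(L-x)(L-2x)(x+2L)+x²(L-x)²)/(120LEI) = -8·(2·15·(20-15)·(20-2·15)·(15+2·20)+15²·(20-15)²)/(120·20·20000) = 41/3200 rad
Superposition: θ = Σ θ_i = 5437/400000 rad ≈ 0.013593 rad

θ(15) = 5437/400000 rad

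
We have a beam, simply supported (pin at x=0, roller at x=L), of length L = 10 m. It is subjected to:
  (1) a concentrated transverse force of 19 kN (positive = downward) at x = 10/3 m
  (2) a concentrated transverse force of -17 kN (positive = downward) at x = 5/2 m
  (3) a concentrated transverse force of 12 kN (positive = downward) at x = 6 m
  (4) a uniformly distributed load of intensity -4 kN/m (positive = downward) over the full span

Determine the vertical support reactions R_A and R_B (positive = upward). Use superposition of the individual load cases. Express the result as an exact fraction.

Load 1 — point force P=19 kN at a=10/3 m (b=L-a=20/3):
  R_A = Pb/L = 19·(20/3)/10 = 38/3 kN
  R_B = Pa/L = 19·(10/3)/10 = 19/3 kN
Load 2 — point force P=-17 kN at a=5/2 m (b=L-a=15/2):
  R_A = Pb/L = (-17)·(15/2)/10 = -51/4 kN
  R_B = Pa/L = (-17)·(5/2)/10 = -17/4 kN
Load 3 — point force P=12 kN at a=6 m (b=L-a=4):
  R_A = Pb/L = 12·4/10 = 24/5 kN
  R_B = Pa/L = 12·6/10 = 36/5 kN
Load 4 — uniform load w=-4 kN/m over full span:
  R_A = wL/2 = (-4)·10/2 = -20 kN
  R_B = wL/2 = (-4)·10/2 = -20 kN
Superposition: R_A = -917/60 kN, R_B = -643/60 kN

R_A = -917/60 kN, R_B = -643/60 kN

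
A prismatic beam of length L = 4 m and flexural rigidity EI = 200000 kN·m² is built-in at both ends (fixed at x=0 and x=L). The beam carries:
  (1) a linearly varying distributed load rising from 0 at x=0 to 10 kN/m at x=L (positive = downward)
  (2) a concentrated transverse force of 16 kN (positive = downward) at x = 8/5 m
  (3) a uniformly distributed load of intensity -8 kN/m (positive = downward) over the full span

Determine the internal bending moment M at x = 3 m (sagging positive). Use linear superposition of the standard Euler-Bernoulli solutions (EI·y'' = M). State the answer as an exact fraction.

M(3) = -643/1500 kN·m

Load 1 — triangular load w₀=10 kN/m (0→w₀ over full span):
  M_1 = 3w₀Lx/20 - w₀L²/30 - w₀x³/(6L) = 3·10·4·3/20 - 10·4²/30 - 10·3³/(6·4) = 17/12 kN·m
Load 2 — point force P=16 kN at a=8/5 m (b=L-a=12/5):
  M_2 = Pa²(a+3b)(L-x)/L³ - Pa²b/L²  [x>a] = 16·(8/5)²·((8/5)+3·(12/5))·(4-3)/4³ - 16·(8/5)²·(12/5)/4² = -64/125 kN·m
Load 3 — uniform load w=-8 kN/m over full span:
  M_3 = wLx/2 - wL²/12 - wx²/2 = (-8)·4·3/2 - (-8)·4²/12 - (-8)·3²/2 = -4/3 kN·m
Superposition: M = Σ M_i = -643/1500 kN·m ≈ -0.428667 kN·m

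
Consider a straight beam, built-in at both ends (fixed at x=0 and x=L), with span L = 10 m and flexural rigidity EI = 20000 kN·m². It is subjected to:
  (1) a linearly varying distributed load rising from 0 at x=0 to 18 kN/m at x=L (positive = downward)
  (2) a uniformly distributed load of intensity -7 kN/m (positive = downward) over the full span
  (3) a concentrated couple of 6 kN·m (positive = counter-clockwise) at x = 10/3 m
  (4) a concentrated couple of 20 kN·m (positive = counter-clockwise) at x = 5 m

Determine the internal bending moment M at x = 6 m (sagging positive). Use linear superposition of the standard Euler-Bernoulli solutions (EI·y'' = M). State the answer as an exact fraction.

Load 1 — triangular load w₀=18 kN/m (0→w₀ over full span):
  M_1 = 3w₀Lx/20 - w₀L²/30 - w₀x³/(6L) = 3·18·10·6/20 - 18·10²/30 - 18·6³/(6·10) = 186/5 kN·m
Load 2 — uniform load w=-7 kN/m over full span:
  M_2 = wLx/2 - wL²/12 - wx²/2 = (-7)·10·6/2 - (-7)·10²/12 - (-7)·6²/2 = -77/3 kN·m
Load 3 — applied couple M₀=6 kN·m at a=10/3 m (b=L-a=20/3):
  M_3 = R_Ax - M_A - M₀  [x>a] with R_A=4/5, M_A=0 = (4/5)·6 - 0 - 6 = -6/5 kN·m
Load 4 — applied couple M₀=20 kN·m at a=5 m (b=L-a=5):
  M_4 = R_Ax - M_A - M₀  [x>a] with R_A=3, M_A=5 = 3·6 - 5 - 20 = -7 kN·m
Superposition: M = Σ M_i = 10/3 kN·m ≈ 3.333333 kN·m

M(6) = 10/3 kN·m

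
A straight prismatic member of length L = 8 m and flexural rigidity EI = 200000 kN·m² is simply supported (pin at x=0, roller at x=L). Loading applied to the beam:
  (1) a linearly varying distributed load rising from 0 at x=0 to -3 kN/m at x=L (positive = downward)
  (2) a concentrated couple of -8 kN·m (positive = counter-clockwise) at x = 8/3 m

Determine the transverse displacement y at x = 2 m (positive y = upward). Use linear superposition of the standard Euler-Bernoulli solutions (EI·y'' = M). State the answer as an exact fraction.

y(2) = 829/3600000 m

Load 1 — triangular load w₀=-3 kN/m (0→w₀ over full span):
  y_1 = -w₀x(7L⁴-10L²x²+3x⁴)/(360LEI) = -(-3)·2·(7·8⁴-10·8²·2²+3·2⁴)/(360·8·200000) = 109/400000 m
Load 2 — applied couple M₀=-8 kN·m at a=8/3 m (b=L-a=16/3):
  y_2 = (M₀x³/(6L)+C₁x)/EI  [x≤a] with C₁=M₀(3b²-L²)/(6L)=-32/9 = ((-8)·2³/(6·8)+(-32/9)·2)/200000 = -19/450000 m
Superposition: y = Σ y_i = 829/3600000 m ≈ 0.000230 m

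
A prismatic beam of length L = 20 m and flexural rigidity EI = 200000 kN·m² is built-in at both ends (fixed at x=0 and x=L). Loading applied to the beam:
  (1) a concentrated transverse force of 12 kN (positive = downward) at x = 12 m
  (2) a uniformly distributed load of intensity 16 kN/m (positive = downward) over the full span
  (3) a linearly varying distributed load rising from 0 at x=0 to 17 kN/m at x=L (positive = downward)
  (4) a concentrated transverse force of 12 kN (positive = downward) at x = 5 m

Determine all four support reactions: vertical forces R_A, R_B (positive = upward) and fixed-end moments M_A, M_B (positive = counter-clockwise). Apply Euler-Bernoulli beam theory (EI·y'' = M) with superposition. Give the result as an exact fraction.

Load 1 — point force P=12 kN at a=12 m (b=L-a=8):
  R_A = Pb²(3a+b)/L³ = 12·8²·(3·12+8)/20³ = 528/125 kN
  M_A = Pab²/L² = 12·12·8²/20² = 576/25 kN·m
  R_B = Pa²(a+3b)/L³ = 12·12²·(12+3·8)/20³ = 972/125 kN
  M_B = -Pa²b/L² = -12·12²·8/20² = -864/25 kN·m
Load 2 — uniform load w=16 kN/m over full span:
  R_A = wL/2 = 16·20/2 = 160 kN
  M_A = wL²/12 = 16·20²/12 = 1600/3 kN·m
  R_B = wL/2 = 16·20/2 = 160 kN
  M_B = -wL²/12 = -16·20²/12 = -1600/3 kN·m
Load 3 — triangular load w₀=17 kN/m (0→w₀ over full span):
  R_A = 3w₀L/20 = 3·17·20/20 = 51 kN
  M_A = w₀L²/30 = 17·20²/30 = 680/3 kN·m
  R_B = 7w₀L/20 = 7·17·20/20 = 119 kN
  M_B = -w₀L²/20 = -17·20²/20 = -340 kN·m
Load 4 — point force P=12 kN at a=5 m (b=L-a=15):
  R_A = Pb²(3a+b)/L³ = 12·15²·(3·5+15)/20³ = 81/8 kN
  M_A = Pab²/L² = 12·5·15²/20² = 135/4 kN·m
  R_B = Pa²(a+3b)/L³ = 12·5²·(5+3·15)/20³ = 15/8 kN
  M_B = -Pa²b/L² = -12·5²·15/20² = -45/4 kN·m
Superposition: R_A = 225349/1000 kN, M_A = 81679/100 kN·m, R_B = 288651/1000 kN, M_B = -275743/300 kN·m

R_A = 225349/1000 kN, M_A = 81679/100 kN·m, R_B = 288651/1000 kN, M_B = -275743/300 kN·m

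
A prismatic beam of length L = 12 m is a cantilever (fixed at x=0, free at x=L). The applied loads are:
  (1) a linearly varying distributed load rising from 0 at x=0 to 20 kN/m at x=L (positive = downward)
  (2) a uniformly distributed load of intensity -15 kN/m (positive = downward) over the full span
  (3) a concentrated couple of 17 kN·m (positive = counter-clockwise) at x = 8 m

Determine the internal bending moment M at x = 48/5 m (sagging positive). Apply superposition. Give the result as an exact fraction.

Load 1 — triangular load w₀=20 kN/m (0→w₀ over full span):
  M_1 = w₀Lx/2 - w₀L²/3 - w₀x³/(6L) = 20·12·(48/5)/2 - 20·12²/3 - 20·(48/5)³/(6·12) = -1344/25 kN·m
Load 2 — uniform load w=-15 kN/m over full span:
  M_2 = -w(L-x)²/2 = -(-15)·(12-(48/5))²/2 = 216/5 kN·m
Load 3 — applied couple M₀=17 kN·m at a=8 m (b=L-a=4):
  M_3 = 0  [x>a] = 0 kN·m
Superposition: M = Σ M_i = -264/25 kN·m ≈ -10.560000 kN·m

M(48/5) = -264/25 kN·m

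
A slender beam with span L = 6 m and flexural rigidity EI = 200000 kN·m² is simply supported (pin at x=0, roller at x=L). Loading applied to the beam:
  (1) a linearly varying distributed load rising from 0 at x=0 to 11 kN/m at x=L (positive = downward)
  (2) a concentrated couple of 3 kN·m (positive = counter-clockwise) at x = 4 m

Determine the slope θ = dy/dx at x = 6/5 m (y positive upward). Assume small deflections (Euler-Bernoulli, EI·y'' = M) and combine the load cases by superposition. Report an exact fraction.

θ(6/5) = -25049/125000000 rad

Load 1 — triangular load w₀=11 kN/m (0→w₀ over full span):
  θ_1 = -w₀(7L⁴-30L²x²+15x⁴)/(360LEI) = -11·(7·6⁴-30·6²·(6/5)²+15·(6/5)⁴)/(360·6·200000) = -3003/15625000 rad
Load 2 — applied couple M₀=3 kN·m at a=4 m (b=L-a=2):
  θ_2 = (M₀x²/(2L)+C₁)/EI  [x≤a] with C₁=M₀(3b²-L²)/(6L)=-2 = (3·(6/5)²/(2·6)+(-2))/200000 = -41/5000000 rad
Superposition: θ = Σ θ_i = -25049/125000000 rad ≈ -0.000200 rad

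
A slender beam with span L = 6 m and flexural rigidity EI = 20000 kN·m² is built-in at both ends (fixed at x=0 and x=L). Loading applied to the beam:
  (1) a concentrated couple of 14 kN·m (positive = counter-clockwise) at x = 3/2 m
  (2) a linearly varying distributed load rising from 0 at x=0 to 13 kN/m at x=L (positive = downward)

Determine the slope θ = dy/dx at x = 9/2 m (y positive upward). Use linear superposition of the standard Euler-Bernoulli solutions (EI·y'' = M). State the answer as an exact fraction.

Load 1 — applied couple M₀=14 kN·m at a=3/2 m (b=L-a=9/2):
  θ_1 = (R_Ax²/2 - M_Ax - M₀(x-a))/EI  [x>a] with R_A=21/8, M_A=-21/8 = ((21/8)·(9/2)²/2 - (-21/8)·(9/2) - 14·((9/2)-(3/2)))/20000 = -231/1280000 rad
Load 2 — triangular load w₀=13 kN/m (0→w₀ over full span):
  θ_2 = -w₀(2x(L-x)(L-2x)(x+2L)+x²(L-x)²)/(120LEI) = -13·(2·(9/2)·(6-(9/2))·(6-2·(9/2))·((9/2)+2·6)+(9/2)²·(6-(9/2))²)/(120·6·20000) = 14391/25600000 rad
Superposition: θ = Σ θ_i = 9771/25600000 rad ≈ 0.000382 rad

θ(9/2) = 9771/25600000 rad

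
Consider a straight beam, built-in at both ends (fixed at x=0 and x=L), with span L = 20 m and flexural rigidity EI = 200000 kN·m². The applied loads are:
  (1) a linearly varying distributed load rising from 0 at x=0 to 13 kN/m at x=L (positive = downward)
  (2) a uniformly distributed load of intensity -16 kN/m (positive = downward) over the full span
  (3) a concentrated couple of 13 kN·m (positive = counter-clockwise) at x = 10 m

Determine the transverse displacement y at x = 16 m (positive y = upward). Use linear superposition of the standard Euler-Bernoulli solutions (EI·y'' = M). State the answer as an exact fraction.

Load 1 — triangular load w₀=13 kN/m (0→w₀ over full span):
  y_1 = -w₀x²(L-x)²(x+2L)/(120LEI) = -13·16²·(20-16)²·(16+2·20)/(120·20·200000) = -1456/234375 m
Load 2 — uniform load w=-16 kN/m over full span:
  y_2 = -wx²(L-x)²/(24EI) = -(-16)·16²·(20-16)²/(24·200000) = 128/9375 m
Load 3 — applied couple M₀=13 kN·m at a=10 m (b=L-a=10):
  y_3 = (R_Ax³/6 - M_Ax²/2 - M₀(x-a)²/2)/EI  [x>a] with R_A=39/40, M_A=13/4 = ((39/40)·16³/6 - (13/4)·16²/2 - 13·(16-10)²/2)/200000 = 39/500000 m
Superposition: y = Σ y_i = 56393/7500000 m ≈ 0.007519 m

y(16) = 56393/7500000 m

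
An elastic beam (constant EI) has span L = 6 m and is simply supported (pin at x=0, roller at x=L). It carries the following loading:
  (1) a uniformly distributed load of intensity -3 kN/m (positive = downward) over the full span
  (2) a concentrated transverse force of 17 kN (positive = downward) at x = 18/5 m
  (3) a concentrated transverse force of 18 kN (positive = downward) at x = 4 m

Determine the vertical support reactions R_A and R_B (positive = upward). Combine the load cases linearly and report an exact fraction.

Load 1 — uniform load w=-3 kN/m over full span:
  R_A = wL/2 = (-3)·6/2 = -9 kN
  R_B = wL/2 = (-3)·6/2 = -9 kN
Load 2 — point force P=17 kN at a=18/5 m (b=L-a=12/5):
  R_A = Pb/L = 17·(12/5)/6 = 34/5 kN
  R_B = Pa/L = 17·(18/5)/6 = 51/5 kN
Load 3 — point force P=18 kN at a=4 m (b=L-a=2):
  R_A = Pb/L = 18·2/6 = 6 kN
  R_B = Pa/L = 18·4/6 = 12 kN
Superposition: R_A = 19/5 kN, R_B = 66/5 kN

R_A = 19/5 kN, R_B = 66/5 kN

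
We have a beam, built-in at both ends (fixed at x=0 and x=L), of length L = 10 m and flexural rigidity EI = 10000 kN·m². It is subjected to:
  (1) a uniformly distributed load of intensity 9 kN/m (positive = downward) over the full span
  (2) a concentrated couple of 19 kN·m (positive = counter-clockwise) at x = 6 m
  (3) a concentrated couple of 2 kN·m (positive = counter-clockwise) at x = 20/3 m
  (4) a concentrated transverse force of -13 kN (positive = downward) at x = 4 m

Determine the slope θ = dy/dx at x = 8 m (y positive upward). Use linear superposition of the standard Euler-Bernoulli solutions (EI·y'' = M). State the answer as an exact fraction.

Load 1 — uniform load w=9 kN/m over full span:
  θ_1 = -wx(L-x)(L-2x)/(12EI) = -9·8·(10-8)·(10-2·8)/(12·10000) = 9/1250 rad
Load 2 — applied couple M₀=19 kN·m at a=6 m (b=L-a=4):
  θ_2 = (R_Ax²/2 - M_Ax - M₀(x-a))/EI  [x>a] with R_A=342/125, M_A=152/25 = ((342/125)·8²/2 - (152/25)·8 - 19·(8-6))/10000 = 57/625000 rad
Load 3 — applied couple M₀=2 kN·m at a=20/3 m (b=L-a=10/3):
  θ_3 = (R_Ax²/2 - M_Ax - M₀(x-a))/EI  [x>a] with R_A=4/15, M_A=2/3 = ((4/15)·8²/2 - (2/3)·8 - 2·(8-(20/3)))/10000 = 1/18750 rad
Load 4 — point force P=-13 kN at a=4 m (b=L-a=6):
  θ_4 = Pa²(L-x)(2bL-(3b+a)(L-x))/(2L³EI)  [x>a] = (-13)·4²·(10-8)·(2·6·10-(3·6+4)·(10-8))/(2·10³·10000) = -247/156250 rad
Superposition: θ = Σ θ_i = 10807/1875000 rad ≈ 0.005764 rad

θ(8) = 10807/1875000 rad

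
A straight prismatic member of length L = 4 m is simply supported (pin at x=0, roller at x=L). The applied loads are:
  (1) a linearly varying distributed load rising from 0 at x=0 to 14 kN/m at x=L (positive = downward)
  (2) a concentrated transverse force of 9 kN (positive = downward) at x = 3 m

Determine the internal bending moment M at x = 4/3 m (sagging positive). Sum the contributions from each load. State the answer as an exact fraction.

M(4/3) = 1139/81 kN·m

Load 1 — triangular load w₀=14 kN/m (0→w₀ over full span):
  M_1 = w₀Lx/6 - w₀x³/(6L) = 14·4·(4/3)/6 - 14·(4/3)³/(6·4) = 896/81 kN·m
Load 2 — point force P=9 kN at a=3 m (b=L-a=1):
  M_2 = Pbx/L  [x≤a] = 9·1·(4/3)/4 = 3 kN·m
Superposition: M = Σ M_i = 1139/81 kN·m ≈ 14.061728 kN·m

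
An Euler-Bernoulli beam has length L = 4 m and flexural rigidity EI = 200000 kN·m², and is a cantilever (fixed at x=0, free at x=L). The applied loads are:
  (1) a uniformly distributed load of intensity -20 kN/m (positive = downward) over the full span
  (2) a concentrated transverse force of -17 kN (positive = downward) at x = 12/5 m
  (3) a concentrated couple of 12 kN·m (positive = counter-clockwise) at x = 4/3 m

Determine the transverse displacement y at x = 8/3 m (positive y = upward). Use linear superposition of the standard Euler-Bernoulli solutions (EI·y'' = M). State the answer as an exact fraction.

y(8/3) = 228563/94921875 m

Load 1 — uniform load w=-20 kN/m over full span:
  y_1 = -wx²(x²-4Lx+6L²)/(24EI) = -(-20)·(8/3)²·((8/3)²-4·4·(8/3)+6·4²)/(24·200000) = 272/151875 m
Load 2 — point force P=-17 kN at a=12/5 m (b=L-a=8/5):
  y_2 = -Pa²(3x-a)/(6EI)  [x>a] = -(-17)·(12/5)²·(3·(8/3)-(12/5))/(6·200000) = 357/781250 m
Load 3 — applied couple M₀=12 kN·m at a=4/3 m (b=L-a=8/3):
  y_3 = M₀a(2x-a)/(2EI)  [x>a] = 12·(4/3)·(2·(8/3)-(4/3))/(2·200000) = 1/6250 m
Superposition: y = Σ y_i = 228563/94921875 m ≈ 0.002408 m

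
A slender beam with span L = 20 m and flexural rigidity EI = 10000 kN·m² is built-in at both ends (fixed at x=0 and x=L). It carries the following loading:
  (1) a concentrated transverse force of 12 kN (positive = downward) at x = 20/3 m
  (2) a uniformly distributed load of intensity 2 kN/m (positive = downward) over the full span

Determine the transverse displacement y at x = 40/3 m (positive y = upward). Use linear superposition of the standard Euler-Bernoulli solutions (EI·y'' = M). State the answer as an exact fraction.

Load 1 — point force P=12 kN at a=20/3 m (b=L-a=40/3):
  y_1 = -Pa²(L-x)²(3bL-(3b+a)(L-x))/(6L³EI)  [x>a] = -12·(20/3)²·(20-(40/3))²·(3·(40/3)·20-(3·(40/3)+(20/3))·(20-(40/3)))/(6·20³·10000) = -88/3645 m
Load 2 — uniform load w=2 kN/m over full span:
  y_2 = -wx²(L-x)²/(24EI) = -2·(40/3)²·(20-(40/3))²/(24·10000) = -16/243 m
Superposition: y = Σ y_i = -328/3645 m ≈ -0.089986 m

y(40/3) = -328/3645 m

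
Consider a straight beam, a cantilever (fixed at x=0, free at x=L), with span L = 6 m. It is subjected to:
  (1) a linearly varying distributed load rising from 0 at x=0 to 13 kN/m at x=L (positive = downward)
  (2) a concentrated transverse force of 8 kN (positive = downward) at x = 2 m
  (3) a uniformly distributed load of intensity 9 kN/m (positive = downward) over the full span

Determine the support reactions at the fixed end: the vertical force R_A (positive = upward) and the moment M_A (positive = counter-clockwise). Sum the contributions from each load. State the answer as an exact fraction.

R_A = 101 kN, M_A = 334 kN·m

Load 1 — triangular load w₀=13 kN/m (0→w₀ over full span):
  R_A = w₀L/2 = 13·6/2 = 39 kN
  M_A = w₀L²/3 = 13·6²/3 = 156 kN·m
Load 2 — point force P=8 kN at a=2 m (b=L-a=4):
  R_A = P = 8 kN
  M_A = Pa = 8·2 = 16 kN·m
Load 3 — uniform load w=9 kN/m over full span:
  R_A = wL = 9·6 = 54 kN
  M_A = wL²/2 = 9·6²/2 = 162 kN·m
Superposition: R_A = 101 kN, M_A = 334 kN·m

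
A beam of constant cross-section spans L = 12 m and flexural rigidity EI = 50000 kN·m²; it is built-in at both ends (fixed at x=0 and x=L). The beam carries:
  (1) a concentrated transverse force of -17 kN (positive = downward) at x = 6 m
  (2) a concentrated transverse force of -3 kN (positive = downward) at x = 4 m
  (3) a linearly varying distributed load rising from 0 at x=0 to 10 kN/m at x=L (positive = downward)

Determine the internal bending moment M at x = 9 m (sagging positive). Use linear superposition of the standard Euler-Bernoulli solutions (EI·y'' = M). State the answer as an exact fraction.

M(9) = 157/12 kN·m

Load 1 — point force P=-17 kN at a=6 m (b=L-a=6):
  M_1 = Pa²(a+3b)(L-x)/L³ - Pa²b/L²  [x>a] = (-17)·6²·(6+3·6)·(12-9)/12³ - (-17)·6²·6/12² = 0 kN·m
Load 2 — point force P=-3 kN at a=4 m (b=L-a=8):
  M_2 = Pa²(a+3b)(L-x)/L³ - Pa²b/L²  [x>a] = (-3)·4²·(4+3·8)·(12-9)/12³ - (-3)·4²·8/12² = 1/3 kN·m
Load 3 — triangular load w₀=10 kN/m (0→w₀ over full span):
  M_3 = 3w₀Lx/20 - w₀L²/30 - w₀x³/(6L) = 3·10·12·9/20 - 10·12²/30 - 10·9³/(6·12) = 51/4 kN·m
Superposition: M = Σ M_i = 157/12 kN·m ≈ 13.083333 kN·m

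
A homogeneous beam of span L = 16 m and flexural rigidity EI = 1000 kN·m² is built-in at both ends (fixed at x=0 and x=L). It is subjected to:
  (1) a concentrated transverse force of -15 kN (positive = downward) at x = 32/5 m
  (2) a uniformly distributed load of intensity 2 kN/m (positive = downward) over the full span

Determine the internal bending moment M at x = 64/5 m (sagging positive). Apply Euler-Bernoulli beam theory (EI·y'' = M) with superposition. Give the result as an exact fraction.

Load 1 — point force P=-15 kN at a=32/5 m (b=L-a=48/5):
  M_1 = Pa²(a+3b)(L-x)/L³ - Pa²b/L²  [x>a] = (-15)·(32/5)²·((32/5)+3·(48/5))·(16-(64/5))/16³ - (-15)·(32/5)²·(48/5)/16² = 768/125 kN·m
Load 2 — uniform load w=2 kN/m over full span:
  M_2 = wLx/2 - wL²/12 - wx²/2 = 2·16·(64/5)/2 - 2·16²/12 - 2·(64/5)²/2 = -128/75 kN·m
Superposition: M = Σ M_i = 1664/375 kN·m ≈ 4.437333 kN·m

M(64/5) = 1664/375 kN·m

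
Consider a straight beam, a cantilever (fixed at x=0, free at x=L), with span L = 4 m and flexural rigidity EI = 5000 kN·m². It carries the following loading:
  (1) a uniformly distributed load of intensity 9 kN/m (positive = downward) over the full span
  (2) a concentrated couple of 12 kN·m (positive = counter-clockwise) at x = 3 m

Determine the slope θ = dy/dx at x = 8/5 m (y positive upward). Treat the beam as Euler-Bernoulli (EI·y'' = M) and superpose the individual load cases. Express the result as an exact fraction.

θ(8/5) = -876/78125 rad

Load 1 — uniform load w=9 kN/m over full span:
  θ_1 = -wx(x²-3Lx+3L²)/(6EI) = -9·(8/5)·((8/5)²-3·4·(8/5)+3·4²)/(6·5000) = -1176/78125 rad
Load 2 — applied couple M₀=12 kN·m at a=3 m (b=L-a=1):
  θ_2 = M₀x/EI  [x≤a] = 12·(8/5)/5000 = 12/3125 rad
Superposition: θ = Σ θ_i = -876/78125 rad ≈ -0.011213 rad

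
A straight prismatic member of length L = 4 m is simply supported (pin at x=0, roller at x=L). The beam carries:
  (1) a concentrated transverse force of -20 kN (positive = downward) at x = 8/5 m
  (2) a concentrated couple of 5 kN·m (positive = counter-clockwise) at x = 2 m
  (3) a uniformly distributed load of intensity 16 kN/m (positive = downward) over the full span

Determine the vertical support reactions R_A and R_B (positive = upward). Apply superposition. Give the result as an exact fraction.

Load 1 — point force P=-20 kN at a=8/5 m (b=L-a=12/5):
  R_A = Pb/L = (-20)·(12/5)/4 = -12 kN
  R_B = Pa/L = (-20)·(8/5)/4 = -8 kN
Load 2 — applied couple M₀=5 kN·m at a=2 m (b=L-a=2):
  R_A = M₀/L = 5/4 kN
  R_B = -M₀/L = -5/4 kN
Load 3 — uniform load w=16 kN/m over full span:
  R_A = wL/2 = 16·4/2 = 32 kN
  R_B = wL/2 = 16·4/2 = 32 kN
Superposition: R_A = 85/4 kN, R_B = 91/4 kN

R_A = 85/4 kN, R_B = 91/4 kN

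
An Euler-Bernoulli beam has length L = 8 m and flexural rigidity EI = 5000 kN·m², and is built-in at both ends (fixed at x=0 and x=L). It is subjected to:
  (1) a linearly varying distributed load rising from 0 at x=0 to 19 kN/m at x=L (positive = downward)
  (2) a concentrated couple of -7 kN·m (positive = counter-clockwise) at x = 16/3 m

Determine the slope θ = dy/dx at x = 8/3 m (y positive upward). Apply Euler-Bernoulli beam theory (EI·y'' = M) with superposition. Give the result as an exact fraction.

Load 1 — triangular load w₀=19 kN/m (0→w₀ over full span):
  θ_1 = -w₀(2x(L-x)(L-2x)(x+2L)+x²(L-x)²)/(120LEI) = -19·(2·(8/3)·(8-(8/3))·(8-2·(8/3))·((8/3)+2·8)+(8/3)²·(8-(8/3))²)/(120·8·5000) = -4864/759375 rad
Load 2 — applied couple M₀=-7 kN·m at a=16/3 m (b=L-a=8/3):
  θ_2 = (R_Ax²/2 - M_Ax)/EI  [x≤a] with R_A=-7/6, M_A=-7/3 = ((-7/6)·(8/3)²/2 - (-7/3)·(8/3))/5000 = 7/16875 rad
Superposition: θ = Σ θ_i = -4549/759375 rad ≈ -0.005990 rad

θ(8/3) = -4549/759375 rad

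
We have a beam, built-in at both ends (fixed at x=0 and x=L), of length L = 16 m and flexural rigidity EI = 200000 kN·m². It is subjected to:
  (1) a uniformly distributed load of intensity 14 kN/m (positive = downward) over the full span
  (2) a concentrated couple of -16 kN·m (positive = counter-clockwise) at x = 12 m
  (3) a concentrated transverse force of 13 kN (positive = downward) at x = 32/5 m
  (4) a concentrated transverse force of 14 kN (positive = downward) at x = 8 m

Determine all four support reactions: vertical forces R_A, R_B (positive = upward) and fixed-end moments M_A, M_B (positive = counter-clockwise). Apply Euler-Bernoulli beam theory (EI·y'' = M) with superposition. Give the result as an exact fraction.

Load 1 — uniform load w=14 kN/m over full span:
  R_A = wL/2 = 14·16/2 = 112 kN
  M_A = wL²/12 = 14·16²/12 = 896/3 kN·m
  R_B = wL/2 = 14·16/2 = 112 kN
  M_B = -wL²/12 = -14·16²/12 = -896/3 kN·m
Load 2 — applied couple M₀=-16 kN·m at a=12 m (b=L-a=4):
  R_A = 6M₀ab/L³ = 6·(-16)·12·4/16³ = -9/8 kN
  M_A = M₀b(2a-b)/L² = (-16)·4·(2·12-4)/16² = -5 kN·m
  R_B = -6M₀ab/L³ = -6·(-16)·12·4/16³ = 9/8 kN
  M_B = M₀a(2b-a)/L² = (-16)·12·(2·4-12)/16² = 3 kN·m
Load 3 — point force P=13 kN at a=32/5 m (b=L-a=48/5):
  R_A = Pb²(3a+b)/L³ = 13·(48/5)²·(3·(32/5)+(48/5))/16³ = 1053/125 kN
  M_A = Pab²/L² = 13·(32/5)·(48/5)²/16² = 3744/125 kN·m
  R_B = Pa²(a+3b)/L³ = 13·(32/5)²·((32/5)+3·(48/5))/16³ = 572/125 kN
  M_B = -Pa²b/L² = -13·(32/5)²·(48/5)/16² = -2496/125 kN·m
Load 4 — point force P=14 kN at a=8 m (b=L-a=8):
  R_A = Pb²(3a+b)/L³ = 14·8²·(3·8+8)/16³ = 7 kN
  M_A = Pab²/L² = 14·8·8²/16² = 28 kN·m
  R_B = Pa²(a+3b)/L³ = 14·8²·(8+3·8)/16³ = 7 kN
  M_B = -Pa²b/L² = -14·8²·8/16² = -28 kN·m
Superposition: R_A = 126299/1000 kN, M_A = 131857/375 kN·m, R_B = 124701/1000 kN, M_B = -128863/375 kN·m

R_A = 126299/1000 kN, M_A = 131857/375 kN·m, R_B = 124701/1000 kN, M_B = -128863/375 kN·m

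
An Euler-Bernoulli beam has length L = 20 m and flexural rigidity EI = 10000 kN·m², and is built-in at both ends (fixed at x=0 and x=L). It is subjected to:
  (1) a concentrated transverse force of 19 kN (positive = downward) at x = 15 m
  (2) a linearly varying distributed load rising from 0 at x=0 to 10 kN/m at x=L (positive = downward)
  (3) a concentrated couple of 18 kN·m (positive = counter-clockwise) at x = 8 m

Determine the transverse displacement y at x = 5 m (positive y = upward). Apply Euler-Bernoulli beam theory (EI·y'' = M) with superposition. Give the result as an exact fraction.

y(5) = -1867/15360 m

Load 1 — point force P=19 kN at a=15 m (b=L-a=5):
  y_1 = -Pb²x²(3aL-(3a+b)x)/(6L³EI)  [x≤a] = -19·5²·5²·(3·15·20-(3·15+5)·5)/(6·20³·10000) = -247/15360 m
Load 2 — triangular load w₀=10 kN/m (0→w₀ over full span):
  y_2 = -w₀x²(L-x)²(x+2L)/(120LEI) = -10·5²·(20-5)²·(5+2·20)/(120·20·10000) = -27/256 m
Load 3 — applied couple M₀=18 kN·m at a=8 m (b=L-a=12):
  y_3 = (R_Ax³/6 - M_Ax²/2)/EI  [x≤a] with R_A=162/125, M_A=54/25 = ((162/125)·5³/6 - (54/25)·5²/2)/10000 = 0 m
Superposition: y = Σ y_i = -1867/15360 m ≈ -0.121549 m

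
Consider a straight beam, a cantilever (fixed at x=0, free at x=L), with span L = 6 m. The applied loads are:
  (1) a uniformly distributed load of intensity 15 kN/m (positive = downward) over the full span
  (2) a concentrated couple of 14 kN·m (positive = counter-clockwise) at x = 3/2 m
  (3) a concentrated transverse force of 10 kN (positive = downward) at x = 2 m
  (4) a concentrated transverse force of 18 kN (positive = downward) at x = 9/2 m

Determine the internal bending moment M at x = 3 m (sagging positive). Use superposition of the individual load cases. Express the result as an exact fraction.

Load 1 — uniform load w=15 kN/m over full span:
  M_1 = -w(L-x)²/2 = -15·(6-3)²/2 = -135/2 kN·m
Load 2 — applied couple M₀=14 kN·m at a=3/2 m (b=L-a=9/2):
  M_2 = 0  [x>a] = 0 kN·m
Load 3 — point force P=10 kN at a=2 m (b=L-a=4):
  M_3 = 0  [x>a] = 0 kN·m
Load 4 — point force P=18 kN at a=9/2 m (b=L-a=3/2):
  M_4 = -P(a-x)  [x≤a] = -18·((9/2)-3) = -27 kN·m
Superposition: M = Σ M_i = -189/2 kN·m ≈ -94.500000 kN·m

M(3) = -189/2 kN·m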